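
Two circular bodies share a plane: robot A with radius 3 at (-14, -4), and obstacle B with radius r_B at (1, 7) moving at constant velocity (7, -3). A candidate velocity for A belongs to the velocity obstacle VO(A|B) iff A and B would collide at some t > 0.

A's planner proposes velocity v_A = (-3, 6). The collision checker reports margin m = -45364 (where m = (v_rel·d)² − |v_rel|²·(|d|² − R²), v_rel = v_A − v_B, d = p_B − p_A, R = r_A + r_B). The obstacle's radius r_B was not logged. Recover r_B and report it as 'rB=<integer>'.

m = -45364
d = (15, 11);  v_rel = (-10, 9),  |v_rel|² = 181
v_rel×d = (-10)·(11) − (9)·(15) = -245
since m = R²·181 − (-245)²:  R² = (60025 + -45364) / 181 = 81
R = √81 = 9  ⇒  r_B = 9 − 3 = 6

rB=6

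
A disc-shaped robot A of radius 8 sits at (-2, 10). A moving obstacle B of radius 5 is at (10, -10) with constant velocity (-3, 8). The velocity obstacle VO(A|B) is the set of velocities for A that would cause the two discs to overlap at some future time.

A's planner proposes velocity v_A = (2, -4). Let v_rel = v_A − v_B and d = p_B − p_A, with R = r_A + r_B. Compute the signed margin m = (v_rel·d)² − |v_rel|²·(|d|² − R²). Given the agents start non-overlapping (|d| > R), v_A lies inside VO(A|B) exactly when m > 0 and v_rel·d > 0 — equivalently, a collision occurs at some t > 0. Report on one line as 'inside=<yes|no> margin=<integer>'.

d = (12, -20),  |d|² = 544;  R = 8+5 = 13,  c = 544−13² = 375
v_rel = (5, -12),  |v_rel|² = 169;  v_rel·d = (5)·(12) + (-12)·(-20) = 300
169·t² − 600·t + 375 = 0  ⇒  m = 300² − 169·375 = 26625
m = 26625 > 0,  v_rel·d = 300 > 0  ⇒  inside

inside=yes margin=26625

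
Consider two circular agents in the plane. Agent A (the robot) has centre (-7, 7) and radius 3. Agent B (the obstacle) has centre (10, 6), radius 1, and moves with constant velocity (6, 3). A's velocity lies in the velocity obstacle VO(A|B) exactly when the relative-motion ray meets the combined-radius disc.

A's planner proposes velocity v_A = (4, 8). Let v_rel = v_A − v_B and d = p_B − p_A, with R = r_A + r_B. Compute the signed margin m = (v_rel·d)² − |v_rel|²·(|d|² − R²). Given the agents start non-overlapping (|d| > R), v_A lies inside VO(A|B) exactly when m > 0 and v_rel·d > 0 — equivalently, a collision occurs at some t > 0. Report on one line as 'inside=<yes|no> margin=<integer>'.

d = (17, -1),  |d|² = 290;  R = 3+1 = 4,  c = 290−4² = 274
v_rel = (-2, 5),  |v_rel|² = 29;  v_rel·d = (-2)·(17) + (5)·(-1) = -39
29·t² + 78·t + 274 = 0  ⇒  m = (-39)² − 29·274 = -6425
m = -6425 < 0,  v_rel·d = -39 < 0  ⇒  outside

inside=no margin=-6425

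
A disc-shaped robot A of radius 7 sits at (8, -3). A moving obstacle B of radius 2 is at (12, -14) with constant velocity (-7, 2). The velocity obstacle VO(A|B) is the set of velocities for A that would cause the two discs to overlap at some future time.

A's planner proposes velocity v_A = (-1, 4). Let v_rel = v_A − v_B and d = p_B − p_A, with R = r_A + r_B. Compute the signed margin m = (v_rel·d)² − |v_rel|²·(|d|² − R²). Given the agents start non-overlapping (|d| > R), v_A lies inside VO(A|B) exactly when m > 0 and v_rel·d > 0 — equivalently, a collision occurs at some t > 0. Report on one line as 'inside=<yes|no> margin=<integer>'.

d = (4, -11),  |d|² = 137;  R = 7+2 = 9,  c = 137−9² = 56
v_rel = (6, 2),  |v_rel|² = 40;  v_rel·d = (6)·(4) + (2)·(-11) = 2
40·t² − 4·t + 56 = 0  ⇒  m = 2² − 40·56 = -2236
m = -2236 < 0,  v_rel·d = 2 > 0  ⇒  outside

inside=no margin=-2236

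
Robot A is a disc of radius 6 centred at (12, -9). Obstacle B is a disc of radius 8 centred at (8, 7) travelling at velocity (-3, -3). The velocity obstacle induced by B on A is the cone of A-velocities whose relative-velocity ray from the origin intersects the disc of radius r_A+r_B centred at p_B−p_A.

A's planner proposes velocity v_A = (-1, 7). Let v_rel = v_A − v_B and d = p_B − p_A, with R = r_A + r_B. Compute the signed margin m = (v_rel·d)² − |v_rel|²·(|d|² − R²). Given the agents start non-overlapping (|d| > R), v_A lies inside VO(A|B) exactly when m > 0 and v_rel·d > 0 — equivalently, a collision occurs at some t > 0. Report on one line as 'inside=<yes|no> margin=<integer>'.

d = (-4, 16),  |d|² = 272;  R = 6+8 = 14,  c = 272−14² = 76
v_rel = (2, 10),  |v_rel|² = 104;  v_rel·d = (2)·(-4) + (10)·(16) = 152
104·t² − 304·t + 76 = 0  ⇒  m = 152² − 104·76 = 15200
m = 15200 > 0,  v_rel·d = 152 > 0  ⇒  inside

inside=yes margin=15200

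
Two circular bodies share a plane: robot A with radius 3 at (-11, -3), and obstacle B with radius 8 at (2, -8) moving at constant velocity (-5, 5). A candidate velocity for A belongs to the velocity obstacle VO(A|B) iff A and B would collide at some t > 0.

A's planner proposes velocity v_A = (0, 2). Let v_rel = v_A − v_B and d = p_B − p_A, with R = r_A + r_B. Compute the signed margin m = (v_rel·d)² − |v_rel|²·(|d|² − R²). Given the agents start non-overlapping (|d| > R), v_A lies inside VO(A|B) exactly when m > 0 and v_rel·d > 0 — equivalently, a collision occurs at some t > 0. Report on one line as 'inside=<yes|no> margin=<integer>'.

d = (13, -5),  |d|² = 194;  R = 3+8 = 11,  c = 194−11² = 73
v_rel = (5, -3),  |v_rel|² = 34;  v_rel·d = (5)·(13) + (-3)·(-5) = 80
34·t² − 160·t + 73 = 0  ⇒  m = 80² − 34·73 = 3918
m = 3918 > 0,  v_rel·d = 80 > 0  ⇒  inside

inside=yes margin=3918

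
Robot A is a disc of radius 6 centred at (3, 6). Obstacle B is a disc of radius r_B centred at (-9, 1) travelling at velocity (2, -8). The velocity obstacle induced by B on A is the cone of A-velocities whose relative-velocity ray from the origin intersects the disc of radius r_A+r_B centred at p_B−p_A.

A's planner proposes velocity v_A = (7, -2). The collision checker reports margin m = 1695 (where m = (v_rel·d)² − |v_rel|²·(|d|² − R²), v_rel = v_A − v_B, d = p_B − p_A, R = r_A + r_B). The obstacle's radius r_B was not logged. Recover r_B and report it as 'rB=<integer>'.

m = 1695
d = (-12, -5);  v_rel = (5, 6),  |v_rel|² = 61
v_rel×d = (5)·(-5) − (6)·(-12) = 47
since m = R²·61 − 47²:  R² = (2209 + 1695) / 61 = 64
R = √64 = 8  ⇒  r_B = 8 − 6 = 2

rB=2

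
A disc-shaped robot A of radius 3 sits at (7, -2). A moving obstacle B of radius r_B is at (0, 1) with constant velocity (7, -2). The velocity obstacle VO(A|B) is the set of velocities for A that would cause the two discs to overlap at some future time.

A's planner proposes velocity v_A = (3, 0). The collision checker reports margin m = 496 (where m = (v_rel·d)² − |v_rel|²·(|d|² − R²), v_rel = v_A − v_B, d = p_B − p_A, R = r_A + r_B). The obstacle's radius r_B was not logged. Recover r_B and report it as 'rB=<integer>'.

m = 496
d = (-7, 3);  v_rel = (-4, 2),  |v_rel|² = 20
v_rel×d = (-4)·(3) − (2)·(-7) = 2
since m = R²·20 − 2²:  R² = (4 + 496) / 20 = 25
R = √25 = 5  ⇒  r_B = 5 − 3 = 2

rB=2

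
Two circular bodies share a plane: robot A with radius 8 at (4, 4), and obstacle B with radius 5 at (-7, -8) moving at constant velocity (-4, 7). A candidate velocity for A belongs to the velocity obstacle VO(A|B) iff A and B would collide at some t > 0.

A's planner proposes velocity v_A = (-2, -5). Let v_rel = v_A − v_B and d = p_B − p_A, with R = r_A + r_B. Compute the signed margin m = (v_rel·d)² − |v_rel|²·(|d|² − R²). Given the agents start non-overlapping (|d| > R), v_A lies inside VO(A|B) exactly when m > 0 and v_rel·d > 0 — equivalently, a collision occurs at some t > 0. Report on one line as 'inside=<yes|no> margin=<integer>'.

d = (-11, -12),  |d|² = 265;  R = 8+5 = 13,  c = 265−13² = 96
v_rel = (2, -12),  |v_rel|² = 148;  v_rel·d = (2)·(-11) + (-12)·(-12) = 122
148·t² − 244·t + 96 = 0  ⇒  m = 122² − 148·96 = 676
m = 676 > 0,  v_rel·d = 122 > 0  ⇒  inside

inside=yes margin=676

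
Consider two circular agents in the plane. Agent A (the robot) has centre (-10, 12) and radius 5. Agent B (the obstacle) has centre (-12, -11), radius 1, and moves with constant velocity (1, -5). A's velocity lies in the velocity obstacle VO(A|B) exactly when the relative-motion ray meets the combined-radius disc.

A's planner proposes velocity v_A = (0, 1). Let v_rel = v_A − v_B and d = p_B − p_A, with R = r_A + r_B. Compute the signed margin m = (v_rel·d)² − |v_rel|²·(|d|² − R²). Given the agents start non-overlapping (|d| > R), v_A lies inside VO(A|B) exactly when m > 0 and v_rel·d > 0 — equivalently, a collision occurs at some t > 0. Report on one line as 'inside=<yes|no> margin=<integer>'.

d = (-2, -23),  |d|² = 533;  R = 5+1 = 6,  c = 533−6² = 497
v_rel = (-1, 6),  |v_rel|² = 37;  v_rel·d = (-1)·(-2) + (6)·(-23) = -136
37·t² + 272·t + 497 = 0  ⇒  m = (-136)² − 37·497 = 107
m = 107 > 0,  v_rel·d = -136 < 0  ⇒  outside

inside=no margin=107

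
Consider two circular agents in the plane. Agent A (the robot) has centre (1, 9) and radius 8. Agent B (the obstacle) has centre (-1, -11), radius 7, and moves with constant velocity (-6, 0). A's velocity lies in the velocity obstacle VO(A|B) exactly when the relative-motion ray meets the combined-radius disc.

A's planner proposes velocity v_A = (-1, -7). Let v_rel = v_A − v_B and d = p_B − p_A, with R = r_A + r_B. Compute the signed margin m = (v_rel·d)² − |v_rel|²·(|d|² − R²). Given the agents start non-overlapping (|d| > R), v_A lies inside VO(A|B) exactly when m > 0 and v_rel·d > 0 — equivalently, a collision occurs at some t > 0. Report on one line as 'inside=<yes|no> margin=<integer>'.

d = (-2, -20),  |d|² = 404;  R = 8+7 = 15,  c = 404−15² = 179
v_rel = (5, -7),  |v_rel|² = 74;  v_rel·d = (5)·(-2) + (-7)·(-20) = 130
74·t² − 260·t + 179 = 0  ⇒  m = 130² − 74·179 = 3654
m = 3654 > 0,  v_rel·d = 130 > 0  ⇒  inside

inside=yes margin=3654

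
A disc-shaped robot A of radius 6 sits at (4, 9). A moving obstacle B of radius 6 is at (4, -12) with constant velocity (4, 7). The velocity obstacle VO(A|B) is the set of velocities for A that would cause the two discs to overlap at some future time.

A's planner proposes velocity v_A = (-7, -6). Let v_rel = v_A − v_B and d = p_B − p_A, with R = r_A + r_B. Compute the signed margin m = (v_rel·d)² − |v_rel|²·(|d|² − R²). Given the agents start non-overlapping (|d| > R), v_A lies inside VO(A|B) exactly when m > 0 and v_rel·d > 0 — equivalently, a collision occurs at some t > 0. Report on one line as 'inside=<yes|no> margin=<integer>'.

d = (0, -21),  |d|² = 441;  R = 6+6 = 12,  c = 441−12² = 297
v_rel = (-11, -13),  |v_rel|² = 290;  v_rel·d = (-11)·(0) + (-13)·(-21) = 273
290·t² − 546·t + 297 = 0  ⇒  m = 273² − 290·297 = -11601
m = -11601 < 0,  v_rel·d = 273 > 0  ⇒  outside

inside=no margin=-11601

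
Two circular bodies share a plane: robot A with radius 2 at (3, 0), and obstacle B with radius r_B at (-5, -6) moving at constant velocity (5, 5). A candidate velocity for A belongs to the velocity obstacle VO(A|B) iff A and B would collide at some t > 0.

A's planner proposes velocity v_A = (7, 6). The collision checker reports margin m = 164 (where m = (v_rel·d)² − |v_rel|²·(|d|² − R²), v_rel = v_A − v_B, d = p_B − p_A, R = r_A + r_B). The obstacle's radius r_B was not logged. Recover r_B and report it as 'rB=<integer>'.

m = 164
d = (-8, -6);  v_rel = (2, 1),  |v_rel|² = 5
v_rel×d = (2)·(-6) − (1)·(-8) = -4
since m = R²·5 − (-4)²:  R² = (16 + 164) / 5 = 36
R = √36 = 6  ⇒  r_B = 6 − 2 = 4

rB=4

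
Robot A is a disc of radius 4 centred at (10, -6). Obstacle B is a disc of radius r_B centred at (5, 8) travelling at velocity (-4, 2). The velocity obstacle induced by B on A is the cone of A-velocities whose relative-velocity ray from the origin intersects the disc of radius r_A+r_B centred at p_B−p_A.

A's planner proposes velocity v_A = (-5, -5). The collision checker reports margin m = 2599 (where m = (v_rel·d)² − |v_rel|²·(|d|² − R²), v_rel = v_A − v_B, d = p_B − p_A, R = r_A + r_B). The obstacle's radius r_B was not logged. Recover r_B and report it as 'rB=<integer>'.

m = 2599
d = (-5, 14);  v_rel = (-1, -7),  |v_rel|² = 50
v_rel×d = (-1)·(14) − (-7)·(-5) = -49
since m = R²·50 − (-49)²:  R² = (2401 + 2599) / 50 = 100
R = √100 = 10  ⇒  r_B = 10 − 4 = 6

rB=6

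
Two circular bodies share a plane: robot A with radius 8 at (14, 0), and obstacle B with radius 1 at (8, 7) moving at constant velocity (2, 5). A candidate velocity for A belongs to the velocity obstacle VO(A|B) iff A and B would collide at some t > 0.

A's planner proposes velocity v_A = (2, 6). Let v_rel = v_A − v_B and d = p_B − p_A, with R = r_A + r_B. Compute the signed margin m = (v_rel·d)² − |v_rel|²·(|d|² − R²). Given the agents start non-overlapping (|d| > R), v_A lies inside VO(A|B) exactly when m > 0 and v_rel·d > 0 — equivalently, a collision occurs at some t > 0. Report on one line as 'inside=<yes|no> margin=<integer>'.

d = (-6, 7),  |d|² = 85;  R = 8+1 = 9,  c = 85−9² = 4
v_rel = (0, 1),  |v_rel|² = 1;  v_rel·d = (0)·(-6) + (1)·(7) = 7
1·t² − 14·t + 4 = 0  ⇒  m = 7² − 1·4 = 45
m = 45 > 0,  v_rel·d = 7 > 0  ⇒  inside

inside=yes margin=45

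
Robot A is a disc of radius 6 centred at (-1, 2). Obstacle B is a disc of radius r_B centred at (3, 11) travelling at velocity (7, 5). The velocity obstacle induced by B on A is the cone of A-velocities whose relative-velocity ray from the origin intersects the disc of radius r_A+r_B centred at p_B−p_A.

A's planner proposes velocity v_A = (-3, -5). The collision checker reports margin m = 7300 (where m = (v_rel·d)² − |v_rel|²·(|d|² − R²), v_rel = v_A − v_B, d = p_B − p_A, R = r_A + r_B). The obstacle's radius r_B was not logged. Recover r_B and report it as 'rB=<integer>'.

m = 7300
d = (4, 9);  v_rel = (-10, -10),  |v_rel|² = 200
v_rel×d = (-10)·(9) − (-10)·(4) = -50
since m = R²·200 − (-50)²:  R² = (2500 + 7300) / 200 = 49
R = √49 = 7  ⇒  r_B = 7 − 6 = 1

rB=1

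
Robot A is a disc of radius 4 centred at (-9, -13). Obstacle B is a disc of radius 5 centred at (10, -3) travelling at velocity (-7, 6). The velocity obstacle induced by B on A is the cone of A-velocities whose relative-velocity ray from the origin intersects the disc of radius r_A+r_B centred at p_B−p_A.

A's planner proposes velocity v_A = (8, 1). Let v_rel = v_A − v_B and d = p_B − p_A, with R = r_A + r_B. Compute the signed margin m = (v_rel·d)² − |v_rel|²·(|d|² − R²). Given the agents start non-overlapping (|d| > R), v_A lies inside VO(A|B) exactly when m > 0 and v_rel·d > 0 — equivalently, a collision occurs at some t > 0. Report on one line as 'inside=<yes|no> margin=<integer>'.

d = (19, 10),  |d|² = 461;  R = 4+5 = 9,  c = 461−9² = 380
v_rel = (15, -5),  |v_rel|² = 250;  v_rel·d = (15)·(19) + (-5)·(10) = 235
250·t² − 470·t + 380 = 0  ⇒  m = 235² − 250·380 = -39775
m = -39775 < 0,  v_rel·d = 235 > 0  ⇒  outside

inside=no margin=-39775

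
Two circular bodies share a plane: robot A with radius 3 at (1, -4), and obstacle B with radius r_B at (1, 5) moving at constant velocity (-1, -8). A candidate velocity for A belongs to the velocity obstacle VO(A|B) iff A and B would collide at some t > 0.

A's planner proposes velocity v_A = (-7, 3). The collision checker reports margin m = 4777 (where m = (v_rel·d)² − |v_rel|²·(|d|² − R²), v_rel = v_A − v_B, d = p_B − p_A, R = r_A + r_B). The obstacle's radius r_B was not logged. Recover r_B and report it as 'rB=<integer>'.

m = 4777
d = (0, 9);  v_rel = (-6, 11),  |v_rel|² = 157
v_rel×d = (-6)·(9) − (11)·(0) = -54
since m = R²·157 − (-54)²:  R² = (2916 + 4777) / 157 = 49
R = √49 = 7  ⇒  r_B = 7 − 3 = 4

rB=4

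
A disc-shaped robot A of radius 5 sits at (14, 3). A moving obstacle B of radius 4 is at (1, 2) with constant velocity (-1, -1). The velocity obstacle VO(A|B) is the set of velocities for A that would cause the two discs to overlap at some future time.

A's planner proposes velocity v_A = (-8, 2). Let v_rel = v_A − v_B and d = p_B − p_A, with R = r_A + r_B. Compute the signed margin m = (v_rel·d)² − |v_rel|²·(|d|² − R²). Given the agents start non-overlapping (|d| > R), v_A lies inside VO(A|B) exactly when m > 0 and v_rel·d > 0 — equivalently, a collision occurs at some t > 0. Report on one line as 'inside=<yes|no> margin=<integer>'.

d = (-13, -1),  |d|² = 170;  R = 5+4 = 9,  c = 170−9² = 89
v_rel = (-7, 3),  |v_rel|² = 58;  v_rel·d = (-7)·(-13) + (3)·(-1) = 88
58·t² − 176·t + 89 = 0  ⇒  m = 88² − 58·89 = 2582
m = 2582 > 0,  v_rel·d = 88 > 0  ⇒  inside

inside=yes margin=2582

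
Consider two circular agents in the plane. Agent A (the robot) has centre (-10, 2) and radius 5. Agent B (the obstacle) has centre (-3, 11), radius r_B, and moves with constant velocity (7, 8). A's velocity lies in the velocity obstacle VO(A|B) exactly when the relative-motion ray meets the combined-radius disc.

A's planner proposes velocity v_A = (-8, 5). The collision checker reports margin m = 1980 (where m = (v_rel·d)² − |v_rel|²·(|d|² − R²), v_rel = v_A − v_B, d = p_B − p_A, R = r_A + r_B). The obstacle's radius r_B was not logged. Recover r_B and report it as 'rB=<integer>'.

m = 1980
d = (7, 9);  v_rel = (-15, -3),  |v_rel|² = 234
v_rel×d = (-15)·(9) − (-3)·(7) = -114
since m = R²·234 − (-114)²:  R² = (12996 + 1980) / 234 = 64
R = √64 = 8  ⇒  r_B = 8 − 5 = 3

rB=3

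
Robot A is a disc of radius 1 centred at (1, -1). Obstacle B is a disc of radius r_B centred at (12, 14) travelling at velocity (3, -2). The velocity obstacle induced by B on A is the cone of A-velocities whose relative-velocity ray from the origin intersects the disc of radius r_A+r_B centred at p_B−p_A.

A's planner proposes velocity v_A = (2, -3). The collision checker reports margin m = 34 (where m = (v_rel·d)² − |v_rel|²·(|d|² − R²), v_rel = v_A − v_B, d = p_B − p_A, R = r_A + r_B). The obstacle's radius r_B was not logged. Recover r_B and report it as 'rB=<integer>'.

m = 34
d = (11, 15);  v_rel = (-1, -1),  |v_rel|² = 2
v_rel×d = (-1)·(15) − (-1)·(11) = -4
since m = R²·2 − (-4)²:  R² = (16 + 34) / 2 = 25
R = √25 = 5  ⇒  r_B = 5 − 1 = 4

rB=4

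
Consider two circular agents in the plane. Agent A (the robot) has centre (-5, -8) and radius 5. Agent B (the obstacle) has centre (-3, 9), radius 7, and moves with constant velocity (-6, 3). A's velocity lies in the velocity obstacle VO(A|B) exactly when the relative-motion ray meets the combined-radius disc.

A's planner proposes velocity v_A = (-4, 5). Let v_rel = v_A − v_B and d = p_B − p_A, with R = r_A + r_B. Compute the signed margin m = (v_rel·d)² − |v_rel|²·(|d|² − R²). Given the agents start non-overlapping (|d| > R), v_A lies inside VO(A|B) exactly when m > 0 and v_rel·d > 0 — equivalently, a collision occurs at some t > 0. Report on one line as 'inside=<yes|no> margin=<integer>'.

d = (2, 17),  |d|² = 293;  R = 5+7 = 12,  c = 293−12² = 149
v_rel = (2, 2),  |v_rel|² = 8;  v_rel·d = (2)·(2) + (2)·(17) = 38
8·t² − 76·t + 149 = 0  ⇒  m = 38² − 8·149 = 252
m = 252 > 0,  v_rel·d = 38 > 0  ⇒  inside

inside=yes margin=252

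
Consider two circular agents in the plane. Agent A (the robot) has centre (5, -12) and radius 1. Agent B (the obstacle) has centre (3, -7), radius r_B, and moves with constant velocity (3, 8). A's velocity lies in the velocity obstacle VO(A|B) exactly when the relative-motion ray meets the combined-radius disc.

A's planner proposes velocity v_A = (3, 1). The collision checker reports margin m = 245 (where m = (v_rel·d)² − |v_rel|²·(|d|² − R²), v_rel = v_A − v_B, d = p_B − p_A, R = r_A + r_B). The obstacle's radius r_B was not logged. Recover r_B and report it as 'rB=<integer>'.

m = 245
d = (-2, 5);  v_rel = (0, -7),  |v_rel|² = 49
v_rel×d = (0)·(5) − (-7)·(-2) = -14
since m = R²·49 − (-14)²:  R² = (196 + 245) / 49 = 9
R = √9 = 3  ⇒  r_B = 3 − 1 = 2

rB=2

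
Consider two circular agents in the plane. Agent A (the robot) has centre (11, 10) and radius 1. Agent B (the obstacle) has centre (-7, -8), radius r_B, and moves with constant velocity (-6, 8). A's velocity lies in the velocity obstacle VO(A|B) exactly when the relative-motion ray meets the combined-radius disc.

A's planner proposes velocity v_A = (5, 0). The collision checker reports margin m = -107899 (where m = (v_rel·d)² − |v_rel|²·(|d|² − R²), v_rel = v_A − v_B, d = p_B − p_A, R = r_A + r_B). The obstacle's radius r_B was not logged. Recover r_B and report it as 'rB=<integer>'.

m = -107899
d = (-18, -18);  v_rel = (11, -8),  |v_rel|² = 185
v_rel×d = (11)·(-18) − (-8)·(-18) = -342
since m = R²·185 − (-342)²:  R² = (116964 + -107899) / 185 = 49
R = √49 = 7  ⇒  r_B = 7 − 1 = 6

rB=6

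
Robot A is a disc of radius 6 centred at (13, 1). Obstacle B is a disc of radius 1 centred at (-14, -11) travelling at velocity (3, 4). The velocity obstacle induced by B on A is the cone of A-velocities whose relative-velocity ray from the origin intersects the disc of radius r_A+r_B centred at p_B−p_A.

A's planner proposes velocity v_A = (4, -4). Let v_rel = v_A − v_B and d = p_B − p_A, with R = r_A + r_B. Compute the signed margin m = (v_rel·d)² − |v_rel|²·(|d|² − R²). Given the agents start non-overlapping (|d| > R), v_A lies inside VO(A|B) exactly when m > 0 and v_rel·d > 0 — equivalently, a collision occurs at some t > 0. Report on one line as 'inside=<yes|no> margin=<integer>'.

d = (-27, -12),  |d|² = 873;  R = 6+1 = 7,  c = 873−7² = 824
v_rel = (1, -8),  |v_rel|² = 65;  v_rel·d = (1)·(-27) + (-8)·(-12) = 69
65·t² − 138·t + 824 = 0  ⇒  m = 69² − 65·824 = -48799
m = -48799 < 0,  v_rel·d = 69 > 0  ⇒  outside

inside=no margin=-48799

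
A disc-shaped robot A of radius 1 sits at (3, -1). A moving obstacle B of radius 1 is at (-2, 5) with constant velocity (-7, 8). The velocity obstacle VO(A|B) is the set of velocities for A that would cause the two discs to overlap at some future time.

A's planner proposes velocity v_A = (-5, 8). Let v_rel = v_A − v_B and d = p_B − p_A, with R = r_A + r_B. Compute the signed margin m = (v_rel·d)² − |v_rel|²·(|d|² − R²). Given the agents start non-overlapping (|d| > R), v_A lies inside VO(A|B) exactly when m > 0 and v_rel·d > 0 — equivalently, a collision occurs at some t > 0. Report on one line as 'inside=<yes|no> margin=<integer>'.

d = (-5, 6),  |d|² = 61;  R = 1+1 = 2,  c = 61−2² = 57
v_rel = (2, 0),  |v_rel|² = 4;  v_rel·d = (2)·(-5) + (0)·(6) = -10
4·t² + 20·t + 57 = 0  ⇒  m = (-10)² − 4·57 = -128
m = -128 < 0,  v_rel·d = -10 < 0  ⇒  outside

inside=no margin=-128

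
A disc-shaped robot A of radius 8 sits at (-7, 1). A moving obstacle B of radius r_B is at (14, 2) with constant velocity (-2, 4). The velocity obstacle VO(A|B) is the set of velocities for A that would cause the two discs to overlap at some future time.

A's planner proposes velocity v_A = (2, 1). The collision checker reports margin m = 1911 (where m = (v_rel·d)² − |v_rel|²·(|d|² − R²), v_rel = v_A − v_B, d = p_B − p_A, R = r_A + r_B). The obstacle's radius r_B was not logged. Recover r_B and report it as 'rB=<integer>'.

m = 1911
d = (21, 1);  v_rel = (4, -3),  |v_rel|² = 25
v_rel×d = (4)·(1) − (-3)·(21) = 67
since m = R²·25 − 67²:  R² = (4489 + 1911) / 25 = 256
R = √256 = 16  ⇒  r_B = 16 − 8 = 8

rB=8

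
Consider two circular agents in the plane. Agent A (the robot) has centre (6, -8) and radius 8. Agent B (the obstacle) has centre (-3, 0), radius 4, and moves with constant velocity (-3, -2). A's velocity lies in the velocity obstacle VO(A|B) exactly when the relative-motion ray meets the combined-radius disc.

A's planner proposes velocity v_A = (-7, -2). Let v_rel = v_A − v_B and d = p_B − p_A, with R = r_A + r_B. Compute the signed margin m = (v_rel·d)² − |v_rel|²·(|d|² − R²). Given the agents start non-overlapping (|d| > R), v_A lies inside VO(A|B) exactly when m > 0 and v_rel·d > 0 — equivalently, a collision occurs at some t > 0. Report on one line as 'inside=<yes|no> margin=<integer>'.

d = (-9, 8),  |d|² = 145;  R = 8+4 = 12,  c = 145−12² = 1
v_rel = (-4, 0),  |v_rel|² = 16;  v_rel·d = (-4)·(-9) + (0)·(8) = 36
16·t² − 72·t + 1 = 0  ⇒  m = 36² − 16·1 = 1280
m = 1280 > 0,  v_rel·d = 36 > 0  ⇒  inside

inside=yes margin=1280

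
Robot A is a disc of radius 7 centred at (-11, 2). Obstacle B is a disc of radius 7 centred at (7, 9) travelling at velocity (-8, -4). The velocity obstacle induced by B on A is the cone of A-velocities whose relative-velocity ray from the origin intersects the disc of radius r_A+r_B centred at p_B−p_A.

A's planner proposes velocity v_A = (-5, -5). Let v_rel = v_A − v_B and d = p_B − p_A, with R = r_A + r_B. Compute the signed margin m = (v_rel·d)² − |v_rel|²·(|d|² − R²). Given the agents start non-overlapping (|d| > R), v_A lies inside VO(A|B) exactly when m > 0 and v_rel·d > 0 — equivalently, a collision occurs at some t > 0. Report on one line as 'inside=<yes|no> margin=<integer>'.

d = (18, 7),  |d|² = 373;  R = 7+7 = 14,  c = 373−14² = 177
v_rel = (3, -1),  |v_rel|² = 10;  v_rel·d = (3)·(18) + (-1)·(7) = 47
10·t² − 94·t + 177 = 0  ⇒  m = 47² − 10·177 = 439
m = 439 > 0,  v_rel·d = 47 > 0  ⇒  inside

inside=yes margin=439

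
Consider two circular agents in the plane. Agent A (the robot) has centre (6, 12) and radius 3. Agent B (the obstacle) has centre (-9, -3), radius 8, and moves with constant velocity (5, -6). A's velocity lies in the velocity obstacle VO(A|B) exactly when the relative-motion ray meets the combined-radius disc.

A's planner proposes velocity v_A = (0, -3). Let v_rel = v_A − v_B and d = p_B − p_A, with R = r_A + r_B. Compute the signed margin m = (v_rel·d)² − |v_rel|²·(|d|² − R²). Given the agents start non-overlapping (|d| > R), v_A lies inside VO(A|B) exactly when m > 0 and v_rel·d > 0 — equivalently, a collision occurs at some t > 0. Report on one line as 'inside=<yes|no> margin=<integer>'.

d = (-15, -15),  |d|² = 450;  R = 3+8 = 11,  c = 450−11² = 329
v_rel = (-5, 3),  |v_rel|² = 34;  v_rel·d = (-5)·(-15) + (3)·(-15) = 30
34·t² − 60·t + 329 = 0  ⇒  m = 30² − 34·329 = -10286
m = -10286 < 0,  v_rel·d = 30 > 0  ⇒  outside

inside=no margin=-10286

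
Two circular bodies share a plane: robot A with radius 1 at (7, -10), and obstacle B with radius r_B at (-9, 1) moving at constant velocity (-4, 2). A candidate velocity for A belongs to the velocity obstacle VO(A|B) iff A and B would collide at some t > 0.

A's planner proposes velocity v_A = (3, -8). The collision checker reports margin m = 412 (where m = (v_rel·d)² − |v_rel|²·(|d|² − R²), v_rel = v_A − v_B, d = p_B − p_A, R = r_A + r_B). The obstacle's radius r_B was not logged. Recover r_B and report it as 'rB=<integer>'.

m = 412
d = (-16, 11);  v_rel = (7, -10),  |v_rel|² = 149
v_rel×d = (7)·(11) − (-10)·(-16) = -83
since m = R²·149 − (-83)²:  R² = (6889 + 412) / 149 = 49
R = √49 = 7  ⇒  r_B = 7 − 1 = 6

rB=6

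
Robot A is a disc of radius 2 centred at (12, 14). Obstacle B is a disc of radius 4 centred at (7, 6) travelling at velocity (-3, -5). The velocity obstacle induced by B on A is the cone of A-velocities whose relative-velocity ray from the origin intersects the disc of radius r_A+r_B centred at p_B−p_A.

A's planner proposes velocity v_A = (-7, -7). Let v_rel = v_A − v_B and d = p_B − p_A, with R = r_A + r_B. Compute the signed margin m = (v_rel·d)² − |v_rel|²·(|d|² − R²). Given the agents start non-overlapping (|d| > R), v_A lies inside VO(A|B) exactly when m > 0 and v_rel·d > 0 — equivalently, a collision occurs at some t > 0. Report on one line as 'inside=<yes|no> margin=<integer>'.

d = (-5, -8),  |d|² = 89;  R = 2+4 = 6,  c = 89−6² = 53
v_rel = (-4, -2),  |v_rel|² = 20;  v_rel·d = (-4)·(-5) + (-2)·(-8) = 36
20·t² − 72·t + 53 = 0  ⇒  m = 36² − 20·53 = 236
m = 236 > 0,  v_rel·d = 36 > 0  ⇒  inside

inside=yes margin=236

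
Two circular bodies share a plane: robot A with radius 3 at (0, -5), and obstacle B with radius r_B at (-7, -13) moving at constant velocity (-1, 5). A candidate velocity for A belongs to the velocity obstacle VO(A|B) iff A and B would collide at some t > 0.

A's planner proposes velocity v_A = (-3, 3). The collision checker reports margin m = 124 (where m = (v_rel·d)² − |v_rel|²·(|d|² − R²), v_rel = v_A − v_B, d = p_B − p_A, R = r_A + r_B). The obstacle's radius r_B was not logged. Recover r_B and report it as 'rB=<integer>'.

m = 124
d = (-7, -8);  v_rel = (-2, -2),  |v_rel|² = 8
v_rel×d = (-2)·(-8) − (-2)·(-7) = 2
since m = R²·8 − 2²:  R² = (4 + 124) / 8 = 16
R = √16 = 4  ⇒  r_B = 4 − 3 = 1

rB=1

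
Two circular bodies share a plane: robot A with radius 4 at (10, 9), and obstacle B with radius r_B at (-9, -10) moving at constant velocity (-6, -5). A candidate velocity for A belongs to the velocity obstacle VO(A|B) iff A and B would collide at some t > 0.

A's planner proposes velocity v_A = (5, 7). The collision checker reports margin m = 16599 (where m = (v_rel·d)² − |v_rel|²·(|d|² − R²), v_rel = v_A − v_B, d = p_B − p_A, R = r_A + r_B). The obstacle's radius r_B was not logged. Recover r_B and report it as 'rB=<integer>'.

m = 16599
d = (-19, -19);  v_rel = (11, 12),  |v_rel|² = 265
v_rel×d = (11)·(-19) − (12)·(-19) = 19
since m = R²·265 − 19²:  R² = (361 + 16599) / 265 = 64
R = √64 = 8  ⇒  r_B = 8 − 4 = 4

rB=4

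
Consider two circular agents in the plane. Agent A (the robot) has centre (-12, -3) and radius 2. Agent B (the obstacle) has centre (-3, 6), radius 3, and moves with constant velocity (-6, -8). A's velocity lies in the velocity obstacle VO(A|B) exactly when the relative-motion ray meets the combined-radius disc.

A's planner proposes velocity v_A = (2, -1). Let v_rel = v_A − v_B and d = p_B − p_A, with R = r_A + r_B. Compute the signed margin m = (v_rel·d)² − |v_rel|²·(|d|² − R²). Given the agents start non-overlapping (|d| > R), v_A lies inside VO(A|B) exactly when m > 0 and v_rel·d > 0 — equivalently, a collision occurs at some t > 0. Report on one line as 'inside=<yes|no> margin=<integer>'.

d = (9, 9),  |d|² = 162;  R = 2+3 = 5,  c = 162−5² = 137
v_rel = (8, 7),  |v_rel|² = 113;  v_rel·d = (8)·(9) + (7)·(9) = 135
113·t² − 270·t + 137 = 0  ⇒  m = 135² − 113·137 = 2744
m = 2744 > 0,  v_rel·d = 135 > 0  ⇒  inside

inside=yes margin=2744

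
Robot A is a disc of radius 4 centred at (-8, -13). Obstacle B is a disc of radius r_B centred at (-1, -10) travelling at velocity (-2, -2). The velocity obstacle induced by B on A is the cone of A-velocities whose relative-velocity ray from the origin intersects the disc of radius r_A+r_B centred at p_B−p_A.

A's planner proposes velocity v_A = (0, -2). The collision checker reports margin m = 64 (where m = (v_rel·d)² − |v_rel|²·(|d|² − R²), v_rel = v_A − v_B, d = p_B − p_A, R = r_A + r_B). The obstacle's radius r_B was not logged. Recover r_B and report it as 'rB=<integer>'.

m = 64
d = (7, 3);  v_rel = (2, 0),  |v_rel|² = 4
v_rel×d = (2)·(3) − (0)·(7) = 6
since m = R²·4 − 6²:  R² = (36 + 64) / 4 = 25
R = √25 = 5  ⇒  r_B = 5 − 4 = 1

rB=1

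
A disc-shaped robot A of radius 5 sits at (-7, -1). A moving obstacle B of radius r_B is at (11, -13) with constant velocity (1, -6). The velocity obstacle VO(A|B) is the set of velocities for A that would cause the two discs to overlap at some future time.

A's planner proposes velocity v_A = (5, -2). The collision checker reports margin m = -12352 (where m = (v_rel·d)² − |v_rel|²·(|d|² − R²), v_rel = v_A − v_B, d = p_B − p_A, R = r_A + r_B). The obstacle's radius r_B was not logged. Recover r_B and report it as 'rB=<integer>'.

m = -12352
d = (18, -12);  v_rel = (4, 4),  |v_rel|² = 32
v_rel×d = (4)·(-12) − (4)·(18) = -120
since m = R²·32 − (-120)²:  R² = (14400 + -12352) / 32 = 64
R = √64 = 8  ⇒  r_B = 8 − 5 = 3

rB=3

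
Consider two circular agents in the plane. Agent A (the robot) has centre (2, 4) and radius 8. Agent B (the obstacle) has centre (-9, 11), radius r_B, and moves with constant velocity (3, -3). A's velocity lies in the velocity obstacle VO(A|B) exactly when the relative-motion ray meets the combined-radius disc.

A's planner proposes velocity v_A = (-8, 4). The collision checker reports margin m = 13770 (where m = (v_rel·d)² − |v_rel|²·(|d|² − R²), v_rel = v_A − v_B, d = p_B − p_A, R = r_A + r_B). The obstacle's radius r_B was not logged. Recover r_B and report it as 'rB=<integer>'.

m = 13770
d = (-11, 7);  v_rel = (-11, 7),  |v_rel|² = 170
v_rel×d = (-11)·(7) − (7)·(-11) = 0
since m = R²·170 − 0²:  R² = (0 + 13770) / 170 = 81
R = √81 = 9  ⇒  r_B = 9 − 8 = 1

rB=1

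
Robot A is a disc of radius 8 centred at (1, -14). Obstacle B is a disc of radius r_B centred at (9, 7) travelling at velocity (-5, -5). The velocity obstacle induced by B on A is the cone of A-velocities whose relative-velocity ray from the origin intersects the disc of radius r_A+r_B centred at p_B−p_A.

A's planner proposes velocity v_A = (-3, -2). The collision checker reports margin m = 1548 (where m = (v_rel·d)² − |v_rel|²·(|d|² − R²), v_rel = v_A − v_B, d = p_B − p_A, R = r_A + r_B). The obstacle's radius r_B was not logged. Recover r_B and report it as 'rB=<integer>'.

m = 1548
d = (8, 21);  v_rel = (2, 3),  |v_rel|² = 13
v_rel×d = (2)·(21) − (3)·(8) = 18
since m = R²·13 − 18²:  R² = (324 + 1548) / 13 = 144
R = √144 = 12  ⇒  r_B = 12 − 8 = 4

rB=4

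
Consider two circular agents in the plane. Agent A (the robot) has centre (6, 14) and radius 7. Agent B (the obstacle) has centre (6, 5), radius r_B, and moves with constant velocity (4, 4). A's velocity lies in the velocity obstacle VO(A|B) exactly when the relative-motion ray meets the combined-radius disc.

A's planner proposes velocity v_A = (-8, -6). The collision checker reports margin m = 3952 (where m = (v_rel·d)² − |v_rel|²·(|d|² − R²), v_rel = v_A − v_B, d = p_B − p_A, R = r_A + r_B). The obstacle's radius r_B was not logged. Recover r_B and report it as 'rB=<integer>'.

m = 3952
d = (0, -9);  v_rel = (-12, -10),  |v_rel|² = 244
v_rel×d = (-12)·(-9) − (-10)·(0) = 108
since m = R²·244 − 108²:  R² = (11664 + 3952) / 244 = 64
R = √64 = 8  ⇒  r_B = 8 − 7 = 1

rB=1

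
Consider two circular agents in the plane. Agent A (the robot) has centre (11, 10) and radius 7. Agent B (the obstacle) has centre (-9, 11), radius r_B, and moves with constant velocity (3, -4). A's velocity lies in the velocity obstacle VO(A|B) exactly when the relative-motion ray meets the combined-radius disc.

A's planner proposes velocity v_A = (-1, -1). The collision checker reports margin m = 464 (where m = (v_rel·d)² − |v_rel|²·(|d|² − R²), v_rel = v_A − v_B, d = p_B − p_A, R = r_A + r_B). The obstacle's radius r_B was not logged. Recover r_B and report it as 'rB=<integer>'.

m = 464
d = (-20, 1);  v_rel = (-4, 3),  |v_rel|² = 25
v_rel×d = (-4)·(1) − (3)·(-20) = 56
since m = R²·25 − 56²:  R² = (3136 + 464) / 25 = 144
R = √144 = 12  ⇒  r_B = 12 − 7 = 5

rB=5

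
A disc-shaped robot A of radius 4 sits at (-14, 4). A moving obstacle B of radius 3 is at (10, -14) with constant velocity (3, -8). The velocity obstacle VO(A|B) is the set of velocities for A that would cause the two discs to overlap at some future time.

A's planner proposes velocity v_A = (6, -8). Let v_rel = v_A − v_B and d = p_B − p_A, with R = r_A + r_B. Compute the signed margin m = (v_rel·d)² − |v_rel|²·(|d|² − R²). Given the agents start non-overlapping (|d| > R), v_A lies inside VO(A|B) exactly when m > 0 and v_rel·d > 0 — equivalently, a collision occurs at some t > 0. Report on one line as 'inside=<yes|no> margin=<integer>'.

d = (24, -18),  |d|² = 900;  R = 4+3 = 7,  c = 900−7² = 851
v_rel = (3, 0),  |v_rel|² = 9;  v_rel·d = (3)·(24) + (0)·(-18) = 72
9·t² − 144·t + 851 = 0  ⇒  m = 72² − 9·851 = -2475
m = -2475 < 0,  v_rel·d = 72 > 0  ⇒  outside

inside=no margin=-2475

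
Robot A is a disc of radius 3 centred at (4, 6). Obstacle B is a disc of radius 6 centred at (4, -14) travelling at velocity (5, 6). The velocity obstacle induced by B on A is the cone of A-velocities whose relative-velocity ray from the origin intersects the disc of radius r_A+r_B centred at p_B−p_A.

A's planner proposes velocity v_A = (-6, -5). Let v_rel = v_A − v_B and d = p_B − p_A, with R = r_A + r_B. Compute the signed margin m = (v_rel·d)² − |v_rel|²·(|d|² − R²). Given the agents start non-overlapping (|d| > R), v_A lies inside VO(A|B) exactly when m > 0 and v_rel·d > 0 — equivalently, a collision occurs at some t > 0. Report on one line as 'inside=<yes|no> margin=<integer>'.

d = (0, -20),  |d|² = 400;  R = 3+6 = 9,  c = 400−9² = 319
v_rel = (-11, -11),  |v_rel|² = 242;  v_rel·d = (-11)·(0) + (-11)·(-20) = 220
242·t² − 440·t + 319 = 0  ⇒  m = 220² − 242·319 = -28798
m = -28798 < 0,  v_rel·d = 220 > 0  ⇒  outside

inside=no margin=-28798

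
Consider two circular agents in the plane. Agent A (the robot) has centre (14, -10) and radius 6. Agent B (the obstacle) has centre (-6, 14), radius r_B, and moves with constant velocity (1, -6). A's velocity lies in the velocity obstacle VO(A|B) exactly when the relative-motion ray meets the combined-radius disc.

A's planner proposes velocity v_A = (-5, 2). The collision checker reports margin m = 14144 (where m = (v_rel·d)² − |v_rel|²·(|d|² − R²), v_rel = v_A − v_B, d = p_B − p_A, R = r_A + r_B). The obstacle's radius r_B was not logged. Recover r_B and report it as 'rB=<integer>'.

m = 14144
d = (-20, 24);  v_rel = (-6, 8),  |v_rel|² = 100
v_rel×d = (-6)·(24) − (8)·(-20) = 16
since m = R²·100 − 16²:  R² = (256 + 14144) / 100 = 144
R = √144 = 12  ⇒  r_B = 12 − 6 = 6

rB=6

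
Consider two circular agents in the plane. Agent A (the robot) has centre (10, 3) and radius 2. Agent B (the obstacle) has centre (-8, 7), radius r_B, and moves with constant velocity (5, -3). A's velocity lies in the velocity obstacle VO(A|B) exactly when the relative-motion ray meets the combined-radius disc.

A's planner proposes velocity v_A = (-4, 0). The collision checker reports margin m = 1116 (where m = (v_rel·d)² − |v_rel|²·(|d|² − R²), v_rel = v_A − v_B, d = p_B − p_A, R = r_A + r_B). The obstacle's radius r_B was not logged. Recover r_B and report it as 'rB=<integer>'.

m = 1116
d = (-18, 4);  v_rel = (-9, 3),  |v_rel|² = 90
v_rel×d = (-9)·(4) − (3)·(-18) = 18
since m = R²·90 − 18²:  R² = (324 + 1116) / 90 = 16
R = √16 = 4  ⇒  r_B = 4 − 2 = 2

rB=2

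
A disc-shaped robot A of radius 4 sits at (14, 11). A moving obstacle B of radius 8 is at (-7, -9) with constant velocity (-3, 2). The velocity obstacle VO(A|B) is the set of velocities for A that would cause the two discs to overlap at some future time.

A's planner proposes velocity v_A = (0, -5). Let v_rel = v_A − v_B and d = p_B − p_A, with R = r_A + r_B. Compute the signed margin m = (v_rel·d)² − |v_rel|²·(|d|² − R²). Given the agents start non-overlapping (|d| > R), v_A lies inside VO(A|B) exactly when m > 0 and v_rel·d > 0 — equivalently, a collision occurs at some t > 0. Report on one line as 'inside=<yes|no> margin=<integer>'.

d = (-21, -20),  |d|² = 841;  R = 4+8 = 12,  c = 841−12² = 697
v_rel = (3, -7),  |v_rel|² = 58;  v_rel·d = (3)·(-21) + (-7)·(-20) = 77
58·t² − 154·t + 697 = 0  ⇒  m = 77² − 58·697 = -34497
m = -34497 < 0,  v_rel·d = 77 > 0  ⇒  outside

inside=no margin=-34497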